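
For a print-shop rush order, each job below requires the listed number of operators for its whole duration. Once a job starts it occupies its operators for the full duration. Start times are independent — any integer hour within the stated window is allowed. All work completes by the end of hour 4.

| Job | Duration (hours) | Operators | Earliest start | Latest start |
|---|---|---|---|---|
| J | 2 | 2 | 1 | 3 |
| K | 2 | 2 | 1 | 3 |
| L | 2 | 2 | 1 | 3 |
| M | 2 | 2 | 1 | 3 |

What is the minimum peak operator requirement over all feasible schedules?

Early-start (J@1, K@1, L@1, M@1) gives peak 8: h1:8  h2:8  h3:0  h4:0.
Shift L→3, M→3.
Schedule J@1, K@1, L@3, M@3: h1:4  h2:4  h3:4  h4:4 — peak 4.
Total operator-hours = 16 over 4 hours ⇒ peak ≥ ⌈16/4⌉ = 4, so 4 is optimal.

4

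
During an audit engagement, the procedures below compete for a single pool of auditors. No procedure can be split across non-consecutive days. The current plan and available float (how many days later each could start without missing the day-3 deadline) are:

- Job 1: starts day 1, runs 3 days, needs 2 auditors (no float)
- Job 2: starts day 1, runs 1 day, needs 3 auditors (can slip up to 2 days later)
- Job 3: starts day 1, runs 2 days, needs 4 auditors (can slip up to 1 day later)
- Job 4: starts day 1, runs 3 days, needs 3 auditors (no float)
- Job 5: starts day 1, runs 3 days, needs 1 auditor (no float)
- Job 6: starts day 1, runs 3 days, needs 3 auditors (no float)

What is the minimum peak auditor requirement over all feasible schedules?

13

Early-start (Job 1@1, Job 2@1, Job 3@1, Job 4@1, Job 5@1, Job 6@1) gives peak 16: d1:16  d2:13  d3:9.
Shift Job 3→2.
Schedule Job 1@1, Job 2@1, Job 3@2, Job 4@1, Job 5@1, Job 6@1: d1:12  d2:13  d3:13 — peak 13.
Total auditor-days = 38 over 3 days ⇒ peak ≥ ⌈38/3⌉ = 13, so 13 is optimal.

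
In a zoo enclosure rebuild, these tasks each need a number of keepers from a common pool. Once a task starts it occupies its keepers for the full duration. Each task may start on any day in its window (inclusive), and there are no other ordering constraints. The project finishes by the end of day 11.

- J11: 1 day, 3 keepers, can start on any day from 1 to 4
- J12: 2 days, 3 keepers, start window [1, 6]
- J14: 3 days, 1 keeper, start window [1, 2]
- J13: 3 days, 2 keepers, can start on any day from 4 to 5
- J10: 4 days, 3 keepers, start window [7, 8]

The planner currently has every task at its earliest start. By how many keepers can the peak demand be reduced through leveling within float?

Early-start peak: d1:7  d2:4  d3:1  d4:2  d5:2  d6:2  d7:3  d8:3  d9:3  d10:3  d11:0 ⇒ 7.
Leveled (J11@1, J12@2, J14@1, J13@4, J10@7): d1:4  d2:4  d3:4  d4:2  d5:2  d6:2  d7:3  d8:3  d9:3  d10:3  d11:0 ⇒ 4.
Reduction 7 − 4 = 3.

3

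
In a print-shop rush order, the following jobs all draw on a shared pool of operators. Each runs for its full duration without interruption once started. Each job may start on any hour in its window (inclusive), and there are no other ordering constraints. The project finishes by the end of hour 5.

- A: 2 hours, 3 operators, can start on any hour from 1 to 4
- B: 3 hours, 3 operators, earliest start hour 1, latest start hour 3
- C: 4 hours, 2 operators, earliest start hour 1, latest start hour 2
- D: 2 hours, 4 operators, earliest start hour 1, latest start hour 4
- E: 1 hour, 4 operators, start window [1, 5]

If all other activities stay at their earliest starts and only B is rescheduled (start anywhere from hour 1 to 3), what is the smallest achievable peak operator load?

B@1: h1:16  h2:12  h3:5  h4:2  h5:0 → peak 16
B@2: h1:13  h2:12  h3:5  h4:5  h5:0 → peak 13
B@3: h1:13  h2:9  h3:5  h4:5  h5:3 → peak 13
Best is B@2, peak 13.

13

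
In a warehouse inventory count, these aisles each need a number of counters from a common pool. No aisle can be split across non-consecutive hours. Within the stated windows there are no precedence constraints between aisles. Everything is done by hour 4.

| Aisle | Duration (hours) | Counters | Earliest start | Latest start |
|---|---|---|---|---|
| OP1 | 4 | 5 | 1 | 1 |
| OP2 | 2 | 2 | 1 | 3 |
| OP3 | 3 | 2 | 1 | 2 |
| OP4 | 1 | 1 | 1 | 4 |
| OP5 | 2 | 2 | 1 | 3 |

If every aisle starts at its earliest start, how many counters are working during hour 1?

12

At early start, hour 1 has: OP1, OP2, OP3, OP4, OP5.
Demand: 5 + 2 + 2 + 1 + 2 = 12.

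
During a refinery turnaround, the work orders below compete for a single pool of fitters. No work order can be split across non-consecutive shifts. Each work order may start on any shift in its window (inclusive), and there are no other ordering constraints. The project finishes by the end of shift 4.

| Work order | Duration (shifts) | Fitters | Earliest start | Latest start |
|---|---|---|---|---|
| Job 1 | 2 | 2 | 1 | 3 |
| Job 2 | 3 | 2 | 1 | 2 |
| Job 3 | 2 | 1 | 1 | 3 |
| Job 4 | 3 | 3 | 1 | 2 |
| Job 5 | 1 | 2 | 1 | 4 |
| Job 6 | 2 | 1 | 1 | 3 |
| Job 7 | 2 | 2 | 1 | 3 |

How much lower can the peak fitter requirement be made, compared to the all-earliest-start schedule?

Early-start peak: s1:13  s2:11  s3:5  s4:0 ⇒ 13.
Leveled (Job 1@1, Job 2@1, Job 3@1, Job 4@1, Job 5@4, Job 6@3, Job 7@3): s1:8  s2:8  s3:8  s4:5 ⇒ 8.
Reduction 13 − 8 = 5.

5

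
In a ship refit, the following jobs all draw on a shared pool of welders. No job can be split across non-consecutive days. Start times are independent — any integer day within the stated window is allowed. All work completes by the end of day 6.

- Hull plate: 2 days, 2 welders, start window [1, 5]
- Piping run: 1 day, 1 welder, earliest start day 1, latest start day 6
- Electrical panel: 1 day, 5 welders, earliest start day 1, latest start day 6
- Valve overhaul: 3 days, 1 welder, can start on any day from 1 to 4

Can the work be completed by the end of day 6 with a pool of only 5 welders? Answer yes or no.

yes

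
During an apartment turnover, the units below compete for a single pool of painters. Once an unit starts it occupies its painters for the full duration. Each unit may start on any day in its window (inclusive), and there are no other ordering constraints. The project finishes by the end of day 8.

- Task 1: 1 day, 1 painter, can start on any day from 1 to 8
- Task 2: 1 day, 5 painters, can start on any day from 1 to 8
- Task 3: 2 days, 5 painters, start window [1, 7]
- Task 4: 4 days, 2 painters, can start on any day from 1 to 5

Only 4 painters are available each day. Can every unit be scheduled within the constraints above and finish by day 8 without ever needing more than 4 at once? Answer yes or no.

no

The minimum achievable peak is 5; 4 < 5, so no feasible schedule stays within the cap.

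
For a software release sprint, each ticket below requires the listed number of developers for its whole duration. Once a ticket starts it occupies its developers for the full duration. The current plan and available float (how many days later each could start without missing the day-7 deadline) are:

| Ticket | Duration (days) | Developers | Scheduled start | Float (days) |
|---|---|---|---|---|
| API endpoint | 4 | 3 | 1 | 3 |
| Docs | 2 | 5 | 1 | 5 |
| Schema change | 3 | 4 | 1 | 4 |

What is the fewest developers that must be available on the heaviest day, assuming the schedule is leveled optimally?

Early-start (API endpoint@1, Docs@1, Schema change@1) gives peak 12: d1:12  d2:12  d3:7  d4:3  d5:0  d6:0  d7:0.
Shift Docs→5.
Schedule API endpoint@1, Docs@5, Schema change@1: d1:7  d2:7  d3:7  d4:3  d5:5  d6:5  d7:0 — peak 7.

7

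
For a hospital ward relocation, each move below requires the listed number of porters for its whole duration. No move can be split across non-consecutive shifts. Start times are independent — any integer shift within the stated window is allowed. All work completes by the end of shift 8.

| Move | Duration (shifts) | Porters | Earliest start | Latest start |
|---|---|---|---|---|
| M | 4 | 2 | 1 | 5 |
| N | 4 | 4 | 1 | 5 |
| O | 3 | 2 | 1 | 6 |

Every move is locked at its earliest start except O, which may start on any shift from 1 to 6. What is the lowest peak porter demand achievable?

O@1: s1:8  s2:8  s3:8  s4:6  s5:0  s6:0  s7:0  s8:0 → peak 8
O@2: s1:6  s2:8  s3:8  s4:8  s5:0  s6:0  s7:0  s8:0 → peak 8
O@3: s1:6  s2:6  s3:8  s4:8  s5:2  s6:0  s7:0  s8:0 → peak 8
O@4: s1:6  s2:6  s3:6  s4:8  s5:2  s6:2  s7:0  s8:0 → peak 8
O@5: s1:6  s2:6  s3:6  s4:6  s5:2  s6:2  s7:2  s8:0 → peak 6
O@6: s1:6  s2:6  s3:6  s4:6  s5:0  s6:2  s7:2  s8:2 → peak 6
Best is O@5, peak 6.

6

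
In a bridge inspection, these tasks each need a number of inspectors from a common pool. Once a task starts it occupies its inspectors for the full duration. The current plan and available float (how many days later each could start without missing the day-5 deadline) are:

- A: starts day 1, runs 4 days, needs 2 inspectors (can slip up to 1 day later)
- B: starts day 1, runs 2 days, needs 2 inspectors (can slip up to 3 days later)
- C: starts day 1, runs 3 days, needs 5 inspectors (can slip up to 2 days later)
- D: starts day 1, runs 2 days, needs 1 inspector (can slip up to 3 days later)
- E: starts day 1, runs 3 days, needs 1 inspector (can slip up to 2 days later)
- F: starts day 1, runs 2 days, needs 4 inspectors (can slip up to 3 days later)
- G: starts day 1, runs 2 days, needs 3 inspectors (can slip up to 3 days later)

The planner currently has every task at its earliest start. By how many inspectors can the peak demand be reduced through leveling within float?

Early-start peak: d1:18  d2:18  d3:8  d4:2  d5:0 ⇒ 18.
Leveled (A@1, B@1, C@1, D@1, E@3, F@4, G@4): d1:10  d2:10  d3:8  d4:10  d5:8 ⇒ 10.
Reduction 18 − 10 = 8.

8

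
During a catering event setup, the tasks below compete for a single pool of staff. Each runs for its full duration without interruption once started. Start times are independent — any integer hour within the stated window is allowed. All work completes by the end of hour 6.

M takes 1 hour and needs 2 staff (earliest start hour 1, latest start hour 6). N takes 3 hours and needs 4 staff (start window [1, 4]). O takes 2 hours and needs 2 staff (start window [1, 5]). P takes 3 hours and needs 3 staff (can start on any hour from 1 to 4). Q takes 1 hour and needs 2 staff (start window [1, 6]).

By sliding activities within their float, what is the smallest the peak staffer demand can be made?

6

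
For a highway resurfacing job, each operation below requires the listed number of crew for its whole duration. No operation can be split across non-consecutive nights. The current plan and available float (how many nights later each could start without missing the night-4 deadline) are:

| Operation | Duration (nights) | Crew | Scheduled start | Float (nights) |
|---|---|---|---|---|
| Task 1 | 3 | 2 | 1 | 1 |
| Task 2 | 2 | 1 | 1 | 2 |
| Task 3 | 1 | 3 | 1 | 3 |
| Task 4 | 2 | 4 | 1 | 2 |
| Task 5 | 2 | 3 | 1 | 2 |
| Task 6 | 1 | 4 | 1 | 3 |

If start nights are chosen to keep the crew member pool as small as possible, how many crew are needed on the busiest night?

8

Early-start (Task 1@1, Task 2@1, Task 3@1, Task 4@1, Task 5@1, Task 6@1) gives peak 17: n1:17  n2:10  n3:2  n4:0.
Shift Task 3→3, Task 5→3, Task 6→4.
Schedule Task 1@1, Task 2@1, Task 3@3, Task 4@1, Task 5@3, Task 6@4: n1:7  n2:7  n3:8  n4:7 — peak 8.
Total crew member-nights = 29 over 4 nights ⇒ peak ≥ ⌈29/4⌉ = 8, so 8 is optimal.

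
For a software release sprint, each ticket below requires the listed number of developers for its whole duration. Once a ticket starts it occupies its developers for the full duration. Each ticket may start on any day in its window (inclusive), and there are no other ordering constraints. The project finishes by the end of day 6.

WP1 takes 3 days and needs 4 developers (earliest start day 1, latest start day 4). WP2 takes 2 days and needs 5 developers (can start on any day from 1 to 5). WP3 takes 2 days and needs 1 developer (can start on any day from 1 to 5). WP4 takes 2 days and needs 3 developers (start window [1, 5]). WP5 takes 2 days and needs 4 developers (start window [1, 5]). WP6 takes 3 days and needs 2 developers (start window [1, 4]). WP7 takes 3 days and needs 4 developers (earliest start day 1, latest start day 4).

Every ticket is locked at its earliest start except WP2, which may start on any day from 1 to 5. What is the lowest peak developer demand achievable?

18

WP2@1: d1:23  d2:23  d3:10  d4:0  d5:0  d6:0 → peak 23
WP2@2: d1:18  d2:23  d3:15  d4:0  d5:0  d6:0 → peak 23
WP2@3: d1:18  d2:18  d3:15  d4:5  d5:0  d6:0 → peak 18
WP2@4: d1:18  d2:18  d3:10  d4:5  d5:5  d6:0 → peak 18
WP2@5: d1:18  d2:18  d3:10  d4:0  d5:5  d6:5 → peak 18
Best is WP2@3, peak 18.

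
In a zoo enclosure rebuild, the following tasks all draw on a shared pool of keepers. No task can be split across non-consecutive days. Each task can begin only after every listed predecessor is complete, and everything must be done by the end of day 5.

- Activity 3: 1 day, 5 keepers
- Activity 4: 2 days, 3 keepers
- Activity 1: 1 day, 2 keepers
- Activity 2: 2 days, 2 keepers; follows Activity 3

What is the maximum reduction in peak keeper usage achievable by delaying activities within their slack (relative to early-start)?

5

Early-start peak: d1:10  d2:5  d3:2  d4:0  d5:0 ⇒ 10.
Leveled (Activity 3@1, Activity 4@2, Activity 1@2, Activity 2@3): d1:5  d2:5  d3:5  d4:2  d5:0 ⇒ 5.
Reduction 10 − 5 = 5.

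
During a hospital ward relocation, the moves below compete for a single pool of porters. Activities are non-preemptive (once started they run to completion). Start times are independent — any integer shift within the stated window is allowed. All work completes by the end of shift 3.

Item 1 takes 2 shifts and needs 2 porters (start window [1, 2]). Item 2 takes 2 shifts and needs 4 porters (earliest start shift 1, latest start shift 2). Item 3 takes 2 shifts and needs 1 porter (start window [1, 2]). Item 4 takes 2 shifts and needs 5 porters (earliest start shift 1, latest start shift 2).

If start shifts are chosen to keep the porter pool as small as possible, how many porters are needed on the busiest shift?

12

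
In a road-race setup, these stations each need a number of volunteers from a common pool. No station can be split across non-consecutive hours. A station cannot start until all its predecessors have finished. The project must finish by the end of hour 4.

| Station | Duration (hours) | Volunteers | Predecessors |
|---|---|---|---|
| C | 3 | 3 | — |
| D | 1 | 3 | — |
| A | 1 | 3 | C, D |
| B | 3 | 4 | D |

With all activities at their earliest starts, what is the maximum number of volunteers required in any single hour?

Early-start schedule: C@1, D@1, A@4, B@2.
Load per hour: hour 1: 6, hour 2: 7, hour 3: 7, hour 4: 7.
Peak is 7.

7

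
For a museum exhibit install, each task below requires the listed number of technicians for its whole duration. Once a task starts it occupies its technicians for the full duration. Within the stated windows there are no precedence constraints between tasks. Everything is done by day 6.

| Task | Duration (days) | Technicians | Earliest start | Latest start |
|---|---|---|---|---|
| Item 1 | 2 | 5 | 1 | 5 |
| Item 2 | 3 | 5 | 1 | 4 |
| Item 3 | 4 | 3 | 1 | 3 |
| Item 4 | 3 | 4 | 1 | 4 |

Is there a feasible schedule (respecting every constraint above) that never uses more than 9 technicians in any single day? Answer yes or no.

yes

Schedule Item 1@1, Item 2@4, Item 3@3, Item 4@1: d1:9  d2:9  d3:7  d4:8  d5:8  d6:8 — peak 9 ≤ 9.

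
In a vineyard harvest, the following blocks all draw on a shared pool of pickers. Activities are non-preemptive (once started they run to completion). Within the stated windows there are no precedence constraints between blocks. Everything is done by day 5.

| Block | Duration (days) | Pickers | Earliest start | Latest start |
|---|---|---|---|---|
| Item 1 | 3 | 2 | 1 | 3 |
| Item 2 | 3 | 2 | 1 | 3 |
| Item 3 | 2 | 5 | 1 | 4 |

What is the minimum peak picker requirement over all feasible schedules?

5

Early-start (Item 1@1, Item 2@1, Item 3@1) gives peak 9: d1:9  d2:9  d3:4  d4:0  d5:0.
Shift Item 3→4.
Schedule Item 1@1, Item 2@1, Item 3@4: d1:4  d2:4  d3:4  d4:5  d5:5 — peak 5.
Total picker-days = 22 over 5 days ⇒ peak ≥ ⌈22/5⌉ = 5, so 5 is optimal.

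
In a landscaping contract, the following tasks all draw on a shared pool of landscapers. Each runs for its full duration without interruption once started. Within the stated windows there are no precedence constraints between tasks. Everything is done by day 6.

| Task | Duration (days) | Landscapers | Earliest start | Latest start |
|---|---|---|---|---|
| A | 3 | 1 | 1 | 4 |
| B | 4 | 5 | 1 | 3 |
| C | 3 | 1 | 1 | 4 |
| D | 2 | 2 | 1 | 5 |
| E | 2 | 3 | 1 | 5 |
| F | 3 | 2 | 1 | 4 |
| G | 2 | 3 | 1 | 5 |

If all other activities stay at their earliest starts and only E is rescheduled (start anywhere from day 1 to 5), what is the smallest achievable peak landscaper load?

14

E@1: d1:17  d2:17  d3:9  d4:5  d5:0  d6:0 → peak 17
E@2: d1:14  d2:17  d3:12  d4:5  d5:0  d6:0 → peak 17
E@3: d1:14  d2:14  d3:12  d4:8  d5:0  d6:0 → peak 14
E@4: d1:14  d2:14  d3:9  d4:8  d5:3  d6:0 → peak 14
E@5: d1:14  d2:14  d3:9  d4:5  d5:3  d6:3 → peak 14
Best is E@3, peak 14.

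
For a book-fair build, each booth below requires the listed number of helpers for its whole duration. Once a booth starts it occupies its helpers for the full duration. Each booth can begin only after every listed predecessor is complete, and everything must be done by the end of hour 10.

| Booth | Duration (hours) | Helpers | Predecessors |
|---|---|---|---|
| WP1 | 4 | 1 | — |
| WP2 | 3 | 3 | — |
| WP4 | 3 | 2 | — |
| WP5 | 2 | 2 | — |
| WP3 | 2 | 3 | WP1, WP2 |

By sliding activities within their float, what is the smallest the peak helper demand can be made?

Early-start (WP1@1, WP2@1, WP4@1, WP5@1, WP3@5) gives peak 8: h1:8  h2:8  h3:6  h4:1  h5:3  h6:3  h7:0  h8:0  h9:0  h10:0.
Shift WP2→6, WP5→4, WP3→9.
Schedule WP1@1, WP2@6, WP4@1, WP5@4, WP3@9: h1:3  h2:3  h3:3  h4:3  h5:2  h6:3  h7:3  h8:3  h9:3  h10:3 — peak 3.
Total helper-hours = 29 over 10 hours ⇒ peak ≥ ⌈29/10⌉ = 3, so 3 is optimal.

3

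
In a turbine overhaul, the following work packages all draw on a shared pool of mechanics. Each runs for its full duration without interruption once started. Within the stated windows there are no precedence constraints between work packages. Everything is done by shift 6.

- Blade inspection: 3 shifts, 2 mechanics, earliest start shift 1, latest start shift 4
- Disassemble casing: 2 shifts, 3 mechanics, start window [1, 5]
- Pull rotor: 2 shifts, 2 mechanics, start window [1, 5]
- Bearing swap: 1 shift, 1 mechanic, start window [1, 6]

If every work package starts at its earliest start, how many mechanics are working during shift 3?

At early start, shift 3 has: Blade inspection.
Demand: 2 = 2.

2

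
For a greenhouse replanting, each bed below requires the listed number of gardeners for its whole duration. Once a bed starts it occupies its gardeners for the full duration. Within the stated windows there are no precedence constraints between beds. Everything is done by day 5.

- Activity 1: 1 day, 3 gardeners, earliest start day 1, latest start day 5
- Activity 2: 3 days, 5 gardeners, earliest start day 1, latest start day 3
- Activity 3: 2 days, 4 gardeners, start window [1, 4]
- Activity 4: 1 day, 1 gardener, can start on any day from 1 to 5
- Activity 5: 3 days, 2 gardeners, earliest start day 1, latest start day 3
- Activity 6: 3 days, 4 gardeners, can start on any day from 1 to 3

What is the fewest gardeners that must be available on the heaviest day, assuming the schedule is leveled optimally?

11

Early-start (Activity 1@1, Activity 2@1, Activity 3@1, Activity 4@1, Activity 5@1, Activity 6@1) gives peak 19: d1:19  d2:15  d3:11  d4:0  d5:0.
Shift Activity 3→4, Activity 6→2.
Schedule Activity 1@1, Activity 2@1, Activity 3@4, Activity 4@1, Activity 5@1, Activity 6@2: d1:11  d2:11  d3:11  d4:8  d5:4 — peak 11.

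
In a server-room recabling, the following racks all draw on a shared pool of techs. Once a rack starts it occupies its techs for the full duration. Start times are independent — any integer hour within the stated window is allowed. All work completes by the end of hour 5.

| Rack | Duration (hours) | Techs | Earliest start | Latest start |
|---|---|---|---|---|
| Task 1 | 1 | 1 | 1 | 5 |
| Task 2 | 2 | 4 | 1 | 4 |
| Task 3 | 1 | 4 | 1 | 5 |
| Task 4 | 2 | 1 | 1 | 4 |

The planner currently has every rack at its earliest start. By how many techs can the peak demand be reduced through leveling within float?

6

Early-start peak: h1:10  h2:5  h3:0  h4:0  h5:0 ⇒ 10.
Leveled (Task 1@1, Task 2@3, Task 3@5, Task 4@1): h1:2  h2:1  h3:4  h4:4  h5:4 ⇒ 4.
Reduction 10 − 4 = 6.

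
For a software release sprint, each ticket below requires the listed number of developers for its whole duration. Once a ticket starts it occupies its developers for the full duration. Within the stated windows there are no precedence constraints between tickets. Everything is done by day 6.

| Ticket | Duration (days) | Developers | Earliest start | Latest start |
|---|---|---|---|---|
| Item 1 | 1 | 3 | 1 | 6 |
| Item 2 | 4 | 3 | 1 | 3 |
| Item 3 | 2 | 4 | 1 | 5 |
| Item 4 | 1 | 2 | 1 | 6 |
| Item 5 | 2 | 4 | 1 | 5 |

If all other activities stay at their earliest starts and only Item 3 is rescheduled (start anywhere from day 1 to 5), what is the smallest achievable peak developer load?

Item 3@1: d1:16  d2:11  d3:3  d4:3  d5:0  d6:0 → peak 16
Item 3@2: d1:12  d2:11  d3:7  d4:3  d5:0  d6:0 → peak 12
Item 3@3: d1:12  d2:7  d3:7  d4:7  d5:0  d6:0 → peak 12
Item 3@4: d1:12  d2:7  d3:3  d4:7  d5:4  d6:0 → peak 12
Item 3@5: d1:12  d2:7  d3:3  d4:3  d5:4  d6:4 → peak 12
Best is Item 3@2, peak 12.

12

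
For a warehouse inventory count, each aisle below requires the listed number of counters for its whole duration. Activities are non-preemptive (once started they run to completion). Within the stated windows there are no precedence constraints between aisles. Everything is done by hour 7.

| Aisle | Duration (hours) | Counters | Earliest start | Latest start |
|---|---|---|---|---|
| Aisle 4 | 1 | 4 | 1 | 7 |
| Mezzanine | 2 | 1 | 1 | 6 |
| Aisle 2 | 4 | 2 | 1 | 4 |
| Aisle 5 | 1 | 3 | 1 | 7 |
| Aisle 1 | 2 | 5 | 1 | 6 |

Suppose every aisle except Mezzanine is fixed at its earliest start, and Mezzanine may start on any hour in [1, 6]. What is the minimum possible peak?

14

Mezzanine@1: h1:15  h2:8  h3:2  h4:2  h5:0  h6:0  h7:0 → peak 15
Mezzanine@2: h1:14  h2:8  h3:3  h4:2  h5:0  h6:0  h7:0 → peak 14
Mezzanine@3: h1:14  h2:7  h3:3  h4:3  h5:0  h6:0  h7:0 → peak 14
Mezzanine@4: h1:14  h2:7  h3:2  h4:3  h5:1  h6:0  h7:0 → peak 14
Mezzanine@5: h1:14  h2:7  h3:2  h4:2  h5:1  h6:1  h7:0 → peak 14
Mezzanine@6: h1:14  h2:7  h3:2  h4:2  h5:0  h6:1  h7:1 → peak 14
Best is Mezzanine@2, peak 14.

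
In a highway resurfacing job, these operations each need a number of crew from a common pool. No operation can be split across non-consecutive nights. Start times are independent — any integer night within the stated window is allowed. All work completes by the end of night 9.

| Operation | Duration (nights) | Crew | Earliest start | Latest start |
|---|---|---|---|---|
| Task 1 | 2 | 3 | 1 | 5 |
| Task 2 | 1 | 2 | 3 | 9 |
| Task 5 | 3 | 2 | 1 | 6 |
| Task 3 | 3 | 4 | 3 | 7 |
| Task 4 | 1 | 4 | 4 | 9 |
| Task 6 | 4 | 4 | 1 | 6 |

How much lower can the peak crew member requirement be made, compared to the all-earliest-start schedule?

5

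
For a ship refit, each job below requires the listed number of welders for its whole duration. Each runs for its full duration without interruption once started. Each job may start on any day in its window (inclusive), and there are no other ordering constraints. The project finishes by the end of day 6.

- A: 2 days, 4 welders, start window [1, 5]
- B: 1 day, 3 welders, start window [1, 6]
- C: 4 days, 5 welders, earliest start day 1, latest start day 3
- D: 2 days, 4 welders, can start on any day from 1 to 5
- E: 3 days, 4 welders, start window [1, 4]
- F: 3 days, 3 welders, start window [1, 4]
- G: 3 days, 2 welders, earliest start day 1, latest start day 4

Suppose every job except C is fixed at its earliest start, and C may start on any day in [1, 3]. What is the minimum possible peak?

C@1: d1:25  d2:22  d3:14  d4:5  d5:0  d6:0 → peak 25
C@2: d1:20  d2:22  d3:14  d4:5  d5:5  d6:0 → peak 22
C@3: d1:20  d2:17  d3:14  d4:5  d5:5  d6:5 → peak 20
Best is C@3, peak 20.

20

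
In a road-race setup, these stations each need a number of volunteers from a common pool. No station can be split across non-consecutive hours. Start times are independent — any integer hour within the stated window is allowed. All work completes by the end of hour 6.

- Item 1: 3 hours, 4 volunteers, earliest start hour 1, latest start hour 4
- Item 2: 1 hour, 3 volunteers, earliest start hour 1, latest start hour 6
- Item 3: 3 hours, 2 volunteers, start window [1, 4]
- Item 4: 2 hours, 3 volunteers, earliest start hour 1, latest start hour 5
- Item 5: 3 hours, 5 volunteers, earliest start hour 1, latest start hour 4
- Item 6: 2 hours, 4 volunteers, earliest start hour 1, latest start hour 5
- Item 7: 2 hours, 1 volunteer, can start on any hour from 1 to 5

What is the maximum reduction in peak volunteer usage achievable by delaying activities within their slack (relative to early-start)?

13

Early-start peak: h1:22  h2:19  h3:11  h4:0  h5:0  h6:0 ⇒ 22.
Leveled (Item 1@1, Item 2@4, Item 3@1, Item 4@1, Item 5@4, Item 6@5, Item 7@3): h1:9  h2:9  h3:7  h4:9  h5:9  h6:9 ⇒ 9.
Reduction 22 − 9 = 13.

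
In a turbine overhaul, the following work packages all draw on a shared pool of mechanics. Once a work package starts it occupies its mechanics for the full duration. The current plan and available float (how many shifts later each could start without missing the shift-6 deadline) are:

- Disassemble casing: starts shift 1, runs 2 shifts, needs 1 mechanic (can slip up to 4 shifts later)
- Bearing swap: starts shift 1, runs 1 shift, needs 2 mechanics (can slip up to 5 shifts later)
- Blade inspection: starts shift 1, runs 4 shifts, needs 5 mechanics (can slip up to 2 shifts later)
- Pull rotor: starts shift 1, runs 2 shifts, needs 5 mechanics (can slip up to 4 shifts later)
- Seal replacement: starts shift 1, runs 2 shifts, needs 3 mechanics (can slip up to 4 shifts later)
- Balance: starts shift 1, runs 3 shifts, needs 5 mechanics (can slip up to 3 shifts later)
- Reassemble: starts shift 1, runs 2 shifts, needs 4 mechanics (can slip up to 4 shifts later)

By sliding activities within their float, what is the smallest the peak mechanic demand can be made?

12

Early-start (Disassemble casing@1, Bearing swap@1, Blade inspection@1, Pull rotor@1, Seal replacement@1, Balance@1, Reassemble@1) gives peak 25: s1:25  s2:23  s3:10  s4:5  s5:0  s6:0.
Shift Pull rotor→2, Seal replacement→5, Balance→4, Reassemble→5.
Schedule Disassemble casing@1, Bearing swap@1, Blade inspection@1, Pull rotor@2, Seal replacement@5, Balance@4, Reassemble@5: s1:8  s2:11  s3:10  s4:10  s5:12  s6:12 — peak 12.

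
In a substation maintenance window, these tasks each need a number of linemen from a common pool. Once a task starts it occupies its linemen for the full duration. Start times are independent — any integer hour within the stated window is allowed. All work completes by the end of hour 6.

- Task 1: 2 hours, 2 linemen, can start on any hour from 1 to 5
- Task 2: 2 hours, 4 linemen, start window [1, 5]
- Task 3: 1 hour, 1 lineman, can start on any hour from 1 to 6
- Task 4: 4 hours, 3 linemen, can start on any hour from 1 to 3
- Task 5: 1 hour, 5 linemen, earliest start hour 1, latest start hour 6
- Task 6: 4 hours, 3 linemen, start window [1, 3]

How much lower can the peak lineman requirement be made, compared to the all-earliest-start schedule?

10

Early-start peak: h1:18  h2:12  h3:6  h4:6  h5:0  h6:0 ⇒ 18.
Leveled (Task 1@2, Task 2@5, Task 3@2, Task 4@1, Task 5@1, Task 6@3): h1:8  h2:6  h3:8  h4:6  h5:7  h6:7 ⇒ 8.
Reduction 18 − 8 = 10.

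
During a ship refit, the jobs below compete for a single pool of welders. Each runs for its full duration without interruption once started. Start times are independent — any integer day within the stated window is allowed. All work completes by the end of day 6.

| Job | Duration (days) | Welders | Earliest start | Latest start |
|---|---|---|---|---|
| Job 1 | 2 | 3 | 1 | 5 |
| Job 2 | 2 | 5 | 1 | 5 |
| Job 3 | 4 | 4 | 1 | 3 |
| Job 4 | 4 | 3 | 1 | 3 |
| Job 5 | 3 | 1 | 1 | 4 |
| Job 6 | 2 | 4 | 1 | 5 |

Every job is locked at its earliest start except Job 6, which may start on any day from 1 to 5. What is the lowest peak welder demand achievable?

16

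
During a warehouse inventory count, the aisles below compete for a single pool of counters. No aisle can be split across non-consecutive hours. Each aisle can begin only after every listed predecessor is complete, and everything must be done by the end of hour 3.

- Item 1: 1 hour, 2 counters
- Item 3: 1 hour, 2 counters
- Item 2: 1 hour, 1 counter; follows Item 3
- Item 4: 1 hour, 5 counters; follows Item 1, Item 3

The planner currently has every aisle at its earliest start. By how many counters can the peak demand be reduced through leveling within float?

1

Early-start peak: h1:4  h2:6  h3:0 ⇒ 6.
Leveled (Item 1@1, Item 3@1, Item 2@2, Item 4@3): h1:4  h2:1  h3:5 ⇒ 5.
Reduction 6 − 5 = 1.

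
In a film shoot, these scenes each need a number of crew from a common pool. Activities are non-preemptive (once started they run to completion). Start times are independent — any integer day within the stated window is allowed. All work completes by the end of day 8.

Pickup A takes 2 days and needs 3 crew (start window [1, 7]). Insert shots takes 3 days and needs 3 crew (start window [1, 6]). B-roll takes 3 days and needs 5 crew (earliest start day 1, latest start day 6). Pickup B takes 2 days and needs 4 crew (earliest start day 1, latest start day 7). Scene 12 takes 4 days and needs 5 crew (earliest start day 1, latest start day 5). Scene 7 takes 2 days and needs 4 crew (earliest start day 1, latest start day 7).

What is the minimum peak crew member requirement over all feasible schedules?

9

Early-start (Pickup A@1, Insert shots@1, B-roll@1, Pickup B@1, Scene 12@1, Scene 7@1) gives peak 24: d1:24  d2:24  d3:13  d4:5  d5:0  d6:0  d7:0  d8:0.
Shift Insert shots→3, B-roll→6, Pickup B→5, Scene 7→7.
Schedule Pickup A@1, Insert shots@3, B-roll@6, Pickup B@5, Scene 12@1, Scene 7@7: d1:8  d2:8  d3:8  d4:8  d5:7  d6:9  d7:9  d8:9 — peak 9.
Total crew member-days = 66 over 8 days ⇒ peak ≥ ⌈66/8⌉ = 9, so 9 is optimal.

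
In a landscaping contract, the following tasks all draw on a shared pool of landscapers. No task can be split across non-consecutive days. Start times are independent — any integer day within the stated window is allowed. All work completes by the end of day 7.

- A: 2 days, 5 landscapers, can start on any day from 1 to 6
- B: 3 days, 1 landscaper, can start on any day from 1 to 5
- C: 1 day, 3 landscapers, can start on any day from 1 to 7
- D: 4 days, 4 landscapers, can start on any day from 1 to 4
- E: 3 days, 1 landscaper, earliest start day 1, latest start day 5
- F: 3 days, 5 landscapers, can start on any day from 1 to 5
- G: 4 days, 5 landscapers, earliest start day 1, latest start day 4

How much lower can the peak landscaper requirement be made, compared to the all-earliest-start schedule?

Early-start peak: d1:24  d2:21  d3:16  d4:9  d5:0  d6:0  d7:0 ⇒ 24.
Leveled (A@1, B@1, C@3, D@1, E@1, F@5, G@4): d1:11  d2:11  d3:9  d4:9  d5:10  d6:10  d7:10 ⇒ 11.
Reduction 24 − 11 = 13.

13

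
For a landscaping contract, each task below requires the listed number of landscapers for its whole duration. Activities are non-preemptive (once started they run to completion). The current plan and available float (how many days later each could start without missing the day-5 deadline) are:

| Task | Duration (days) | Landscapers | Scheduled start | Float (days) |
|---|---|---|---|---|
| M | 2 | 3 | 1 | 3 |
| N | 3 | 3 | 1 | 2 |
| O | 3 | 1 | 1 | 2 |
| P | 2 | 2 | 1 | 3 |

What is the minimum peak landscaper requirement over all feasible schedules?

Early-start (M@1, N@1, O@1, P@1) gives peak 9: d1:9  d2:9  d3:4  d4:0  d5:0.
Shift N→3, P→4.
Schedule M@1, N@3, O@1, P@4: d1:4  d2:4  d3:4  d4:5  d5:5 — peak 5.
Total landscaper-days = 22 over 5 days ⇒ peak ≥ ⌈22/5⌉ = 5, so 5 is optimal.

5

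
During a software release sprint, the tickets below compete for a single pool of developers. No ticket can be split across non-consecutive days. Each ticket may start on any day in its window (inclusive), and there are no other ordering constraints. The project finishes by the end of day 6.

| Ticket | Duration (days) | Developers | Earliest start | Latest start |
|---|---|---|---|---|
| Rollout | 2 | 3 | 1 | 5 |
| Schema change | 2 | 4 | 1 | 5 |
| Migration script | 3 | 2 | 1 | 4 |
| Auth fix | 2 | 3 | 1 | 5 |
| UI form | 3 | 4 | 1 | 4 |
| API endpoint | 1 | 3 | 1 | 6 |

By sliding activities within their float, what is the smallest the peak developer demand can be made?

8

Early-start (Rollout@1, Schema change@1, Migration script@1, Auth fix@1, UI form@1, API endpoint@1) gives peak 19: d1:19  d2:16  d3:6  d4:0  d5:0  d6:0.
Shift Schema change→3, UI form→4, API endpoint→5.
Schedule Rollout@1, Schema change@3, Migration script@1, Auth fix@1, UI form@4, API endpoint@5: d1:8  d2:8  d3:6  d4:8  d5:7  d6:4 — peak 8.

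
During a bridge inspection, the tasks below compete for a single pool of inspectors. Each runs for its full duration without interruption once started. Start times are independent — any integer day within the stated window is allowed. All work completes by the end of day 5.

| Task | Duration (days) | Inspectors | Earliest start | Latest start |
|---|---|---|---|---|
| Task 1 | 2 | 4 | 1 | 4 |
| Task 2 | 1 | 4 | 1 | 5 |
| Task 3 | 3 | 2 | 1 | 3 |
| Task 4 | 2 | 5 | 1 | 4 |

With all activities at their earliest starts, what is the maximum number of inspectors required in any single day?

Early-start schedule: Task 1@1, Task 2@1, Task 3@1, Task 4@1.
Load per day: day 1: 15, day 2: 11, day 3: 2, day 4: 0, day 5: 0.
Peak is 15.

15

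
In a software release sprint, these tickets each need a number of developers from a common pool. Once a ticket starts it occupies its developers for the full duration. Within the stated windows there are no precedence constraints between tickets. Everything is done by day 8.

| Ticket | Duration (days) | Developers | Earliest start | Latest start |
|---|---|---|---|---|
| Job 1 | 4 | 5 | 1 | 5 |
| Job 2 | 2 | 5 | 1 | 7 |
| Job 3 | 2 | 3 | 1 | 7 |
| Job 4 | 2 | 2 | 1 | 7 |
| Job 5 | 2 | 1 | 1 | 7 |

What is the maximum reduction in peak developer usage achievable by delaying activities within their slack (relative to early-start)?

Early-start peak: d1:16  d2:16  d3:5  d4:5  d5:0  d6:0  d7:0  d8:0 ⇒ 16.
Leveled (Job 1@1, Job 2@5, Job 3@7, Job 4@7, Job 5@1): d1:6  d2:6  d3:5  d4:5  d5:5  d6:5  d7:5  d8:5 ⇒ 6.
Reduction 16 − 6 = 10.

10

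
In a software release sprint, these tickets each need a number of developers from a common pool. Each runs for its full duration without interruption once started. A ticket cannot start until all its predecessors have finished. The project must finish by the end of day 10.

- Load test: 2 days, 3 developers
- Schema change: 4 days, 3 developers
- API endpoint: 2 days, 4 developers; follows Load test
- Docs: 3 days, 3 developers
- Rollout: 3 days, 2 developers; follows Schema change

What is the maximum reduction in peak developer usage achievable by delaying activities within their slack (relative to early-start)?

4

Early-start peak: d1:9  d2:9  d3:10  d4:7  d5:2  d6:2  d7:2  d8:0  d9:0  d10:0 ⇒ 10.
Leveled (Load test@1, Schema change@1, API endpoint@5, Docs@7, Rollout@5): d1:6  d2:6  d3:3  d4:3  d5:6  d6:6  d7:5  d8:3  d9:3  d10:0 ⇒ 6.
Reduction 10 − 6 = 4.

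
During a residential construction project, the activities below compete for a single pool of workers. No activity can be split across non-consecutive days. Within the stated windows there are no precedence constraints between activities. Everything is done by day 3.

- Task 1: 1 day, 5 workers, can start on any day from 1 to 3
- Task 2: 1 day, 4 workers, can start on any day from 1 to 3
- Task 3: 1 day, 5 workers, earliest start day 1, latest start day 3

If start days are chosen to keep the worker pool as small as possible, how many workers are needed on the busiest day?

Early-start (Task 1@1, Task 2@1, Task 3@1) gives peak 14: d1:14  d2:0  d3:0.
Shift Task 2→2, Task 3→3.
Schedule Task 1@1, Task 2@2, Task 3@3: d1:5  d2:4  d3:5 — peak 5.
Total worker-days = 14 over 3 days ⇒ peak ≥ ⌈14/3⌉ = 5, so 5 is optimal.

5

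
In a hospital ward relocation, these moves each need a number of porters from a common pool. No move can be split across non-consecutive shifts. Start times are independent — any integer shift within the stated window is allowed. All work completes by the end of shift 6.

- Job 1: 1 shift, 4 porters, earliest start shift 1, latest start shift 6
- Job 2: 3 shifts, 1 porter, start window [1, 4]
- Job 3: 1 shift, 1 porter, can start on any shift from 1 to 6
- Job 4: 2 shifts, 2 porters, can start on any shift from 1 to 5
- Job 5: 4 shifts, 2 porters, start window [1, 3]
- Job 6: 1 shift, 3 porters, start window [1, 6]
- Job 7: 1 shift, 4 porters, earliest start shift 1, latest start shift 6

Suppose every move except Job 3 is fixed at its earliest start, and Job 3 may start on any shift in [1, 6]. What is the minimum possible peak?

Job 3@1: s1:17  s2:5  s3:3  s4:2  s5:0  s6:0 → peak 17
Job 3@2: s1:16  s2:6  s3:3  s4:2  s5:0  s6:0 → peak 16
Job 3@3: s1:16  s2:5  s3:4  s4:2  s5:0  s6:0 → peak 16
Job 3@4: s1:16  s2:5  s3:3  s4:3  s5:0  s6:0 → peak 16
Job 3@5: s1:16  s2:5  s3:3  s4:2  s5:1  s6:0 → peak 16
Job 3@6: s1:16  s2:5  s3:3  s4:2  s5:0  s6:1 → peak 16
Best is Job 3@2, peak 16.

16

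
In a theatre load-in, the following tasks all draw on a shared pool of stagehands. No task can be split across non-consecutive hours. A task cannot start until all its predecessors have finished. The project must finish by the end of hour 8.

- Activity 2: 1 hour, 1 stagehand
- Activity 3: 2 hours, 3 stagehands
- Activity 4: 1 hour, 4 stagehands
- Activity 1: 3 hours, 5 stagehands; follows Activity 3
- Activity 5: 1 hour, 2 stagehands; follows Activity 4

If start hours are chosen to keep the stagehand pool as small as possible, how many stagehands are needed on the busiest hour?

5

Early-start (Activity 2@1, Activity 3@1, Activity 4@1, Activity 1@3, Activity 5@2) gives peak 8: h1:8  h2:5  h3:5  h4:5  h5:5  h6:0  h7:0  h8:0.
Shift Activity 4→3, Activity 1→4, Activity 5→7.
Schedule Activity 2@1, Activity 3@1, Activity 4@3, Activity 1@4, Activity 5@7: h1:4  h2:3  h3:4  h4:5  h5:5  h6:5  h7:2  h8:0 — peak 5.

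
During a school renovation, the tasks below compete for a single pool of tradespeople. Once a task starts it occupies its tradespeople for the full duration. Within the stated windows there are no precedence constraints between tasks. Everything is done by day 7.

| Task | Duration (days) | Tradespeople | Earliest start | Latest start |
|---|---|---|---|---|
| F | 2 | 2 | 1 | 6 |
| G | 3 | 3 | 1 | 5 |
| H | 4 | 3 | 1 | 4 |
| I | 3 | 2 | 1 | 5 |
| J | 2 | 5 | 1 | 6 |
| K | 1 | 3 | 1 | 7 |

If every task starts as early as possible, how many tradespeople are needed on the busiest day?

18

Early-start schedule: F@1, G@1, H@1, I@1, J@1, K@1.
Load per day: day 1: 18, day 2: 15, day 3: 8, day 4: 3, day 5: 0, day 6: 0, day 7: 0.
Peak is 18.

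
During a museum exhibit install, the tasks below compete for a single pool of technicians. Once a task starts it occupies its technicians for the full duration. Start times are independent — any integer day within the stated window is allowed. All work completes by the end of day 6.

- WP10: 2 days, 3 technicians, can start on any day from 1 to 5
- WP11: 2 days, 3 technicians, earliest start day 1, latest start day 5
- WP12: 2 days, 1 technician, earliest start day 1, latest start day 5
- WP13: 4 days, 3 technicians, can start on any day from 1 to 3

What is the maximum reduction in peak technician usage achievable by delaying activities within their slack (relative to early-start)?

Early-start peak: d1:10  d2:10  d3:3  d4:3  d5:0  d6:0 ⇒ 10.
Leveled (WP10@1, WP11@1, WP12@3, WP13@3): d1:6  d2:6  d3:4  d4:4  d5:3  d6:3 ⇒ 6.
Reduction 10 − 6 = 4.

4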